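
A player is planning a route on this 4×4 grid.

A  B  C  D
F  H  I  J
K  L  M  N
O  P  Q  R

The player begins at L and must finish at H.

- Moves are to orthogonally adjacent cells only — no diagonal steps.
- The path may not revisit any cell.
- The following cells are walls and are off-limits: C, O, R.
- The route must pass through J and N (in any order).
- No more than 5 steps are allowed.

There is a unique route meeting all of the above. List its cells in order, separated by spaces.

L M N J I H

The budget equals the shortest possible length, so every move has to be on a shortest route through the required cells.
Route from L: 2× right (reaching N), up to J, 2× left (reaching H) — 5 moves in all.
Check: all required cells visited; 5 ≤ 5 moves.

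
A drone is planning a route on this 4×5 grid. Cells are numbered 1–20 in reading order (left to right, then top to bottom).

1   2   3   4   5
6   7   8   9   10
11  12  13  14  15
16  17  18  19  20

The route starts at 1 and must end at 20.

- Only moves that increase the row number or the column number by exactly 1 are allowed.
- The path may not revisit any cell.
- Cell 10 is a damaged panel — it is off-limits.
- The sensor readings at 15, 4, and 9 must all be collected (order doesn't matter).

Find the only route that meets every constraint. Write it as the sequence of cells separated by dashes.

Moves only go right or down, so the column and row indices never decrease.
Route from 1: 3× right (reaching 4), 2× down (reaching 14), right to 15, down to 20 — 7 moves in all.
Check: all required cells visited.

1 - 2 - 3 - 4 - 9 - 14 - 15 - 20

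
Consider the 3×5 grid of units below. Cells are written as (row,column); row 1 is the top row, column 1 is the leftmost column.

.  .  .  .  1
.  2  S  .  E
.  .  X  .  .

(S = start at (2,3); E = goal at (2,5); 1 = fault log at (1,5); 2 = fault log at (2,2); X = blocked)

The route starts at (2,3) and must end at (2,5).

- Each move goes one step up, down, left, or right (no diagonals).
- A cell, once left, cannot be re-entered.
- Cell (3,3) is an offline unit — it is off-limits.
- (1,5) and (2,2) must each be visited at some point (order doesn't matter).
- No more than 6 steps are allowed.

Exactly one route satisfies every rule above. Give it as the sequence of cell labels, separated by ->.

The budget equals the shortest possible length, so every move has to be on a shortest route through the required cells.
Route from (2,3): left to (2,2), up to (1,2), 3× right (reaching (1,5)), down to (2,5) — 6 moves in all.
Check: all required cells visited; 6 ≤ 6 moves.

(2,3) -> (2,2) -> (1,2) -> (1,3) -> (1,4) -> (1,5) -> (2,5)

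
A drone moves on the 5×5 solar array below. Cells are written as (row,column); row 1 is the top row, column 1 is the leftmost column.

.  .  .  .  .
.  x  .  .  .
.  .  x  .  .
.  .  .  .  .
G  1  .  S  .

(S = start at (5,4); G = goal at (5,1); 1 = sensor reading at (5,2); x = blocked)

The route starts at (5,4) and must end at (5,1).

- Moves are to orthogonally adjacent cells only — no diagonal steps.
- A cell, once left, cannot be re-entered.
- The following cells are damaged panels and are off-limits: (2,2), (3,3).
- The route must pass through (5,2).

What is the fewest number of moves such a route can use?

3

Any route passes through (5,2) somewhere between (5,4) and (5,1). Summing Manhattan distances along the two legs ((5,4) → (5,2) → (5,1)) gives a lower bound of 2 + 1 = 3 moves.
A route of 3 moves achieves this: (5,4) → (5,3) → (5,2) → (5,1).
Since 3 matches the lower bound, it is optimal.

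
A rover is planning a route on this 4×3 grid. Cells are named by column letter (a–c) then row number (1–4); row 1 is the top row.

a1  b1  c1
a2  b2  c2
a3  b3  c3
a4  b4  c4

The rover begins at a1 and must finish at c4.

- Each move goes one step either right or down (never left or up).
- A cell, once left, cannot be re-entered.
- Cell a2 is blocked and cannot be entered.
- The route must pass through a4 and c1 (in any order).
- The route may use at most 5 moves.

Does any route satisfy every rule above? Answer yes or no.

no

a4 is below but to the left of c1: going c1 → a4 would need a leftward move and a4 → c1 an upward move, so no right/down-only route can visit both required cells.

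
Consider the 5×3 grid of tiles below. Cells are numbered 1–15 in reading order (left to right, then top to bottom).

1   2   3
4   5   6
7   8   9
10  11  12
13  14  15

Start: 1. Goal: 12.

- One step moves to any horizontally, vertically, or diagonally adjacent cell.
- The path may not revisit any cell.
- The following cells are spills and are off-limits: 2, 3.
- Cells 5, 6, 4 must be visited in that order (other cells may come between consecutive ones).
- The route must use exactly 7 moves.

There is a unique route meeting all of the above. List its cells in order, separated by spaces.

The waypoints must appear in the order 5, 6, 4, with no cell reused.
Route from 1: down-right to 5, right to 6, down-left to 8, up-left to 4, down to 7, down-right to 11, right to 12 — 7 moves in all.
Check: order respected (5 at step 1, 6 at step 2, 4 at step 4); 7 moves as required.

1 5 6 8 4 7 11 12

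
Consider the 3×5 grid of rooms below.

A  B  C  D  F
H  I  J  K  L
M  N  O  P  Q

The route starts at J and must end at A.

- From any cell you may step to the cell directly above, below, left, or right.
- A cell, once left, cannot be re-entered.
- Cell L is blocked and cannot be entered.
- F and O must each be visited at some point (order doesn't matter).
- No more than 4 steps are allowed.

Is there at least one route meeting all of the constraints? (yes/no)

F must be visited but has only one open neighbour (D), and it is neither the start nor the goal — the route would have to enter and leave through D, re-entering it.

no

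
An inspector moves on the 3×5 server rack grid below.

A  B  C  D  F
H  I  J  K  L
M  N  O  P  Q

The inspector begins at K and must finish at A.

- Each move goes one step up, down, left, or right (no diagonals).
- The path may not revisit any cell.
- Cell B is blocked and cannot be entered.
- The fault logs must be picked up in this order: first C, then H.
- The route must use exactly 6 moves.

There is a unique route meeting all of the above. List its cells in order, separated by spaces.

The waypoints must appear in the order C, H, with no cell reused.
Route from K: up to D, left to C, down to J, 2× left (reaching H), up to A — 6 moves in all.
Check: order respected (C at step 2, H at step 5); 6 moves as required.

K D C J I H A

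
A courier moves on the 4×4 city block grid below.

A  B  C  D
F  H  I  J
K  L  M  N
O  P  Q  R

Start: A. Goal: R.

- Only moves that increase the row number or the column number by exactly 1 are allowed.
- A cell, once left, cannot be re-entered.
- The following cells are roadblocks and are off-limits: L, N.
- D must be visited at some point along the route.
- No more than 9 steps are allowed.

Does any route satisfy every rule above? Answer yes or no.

no

Every right/down route from D to R runs into a blocked cell, so that leg cannot be completed.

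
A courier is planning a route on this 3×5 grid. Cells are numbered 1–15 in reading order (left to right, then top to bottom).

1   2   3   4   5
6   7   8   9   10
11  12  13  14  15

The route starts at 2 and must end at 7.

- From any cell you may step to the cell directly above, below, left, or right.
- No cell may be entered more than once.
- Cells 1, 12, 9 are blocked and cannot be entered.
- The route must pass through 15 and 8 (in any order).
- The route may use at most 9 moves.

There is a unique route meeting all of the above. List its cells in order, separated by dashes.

2 - 3 - 4 - 5 - 10 - 15 - 14 - 13 - 8 - 7

Any route must reach 15 and 8 and still end at 7 within 9 moves, so the order of the required stops is forced.
Route from 2: 3× right (reaching 5), 2× down (reaching 15), 2× left (reaching 13), up to 8, left to 7 — 9 moves in all.
Check: all required cells visited; 9 ≤ 9 moves.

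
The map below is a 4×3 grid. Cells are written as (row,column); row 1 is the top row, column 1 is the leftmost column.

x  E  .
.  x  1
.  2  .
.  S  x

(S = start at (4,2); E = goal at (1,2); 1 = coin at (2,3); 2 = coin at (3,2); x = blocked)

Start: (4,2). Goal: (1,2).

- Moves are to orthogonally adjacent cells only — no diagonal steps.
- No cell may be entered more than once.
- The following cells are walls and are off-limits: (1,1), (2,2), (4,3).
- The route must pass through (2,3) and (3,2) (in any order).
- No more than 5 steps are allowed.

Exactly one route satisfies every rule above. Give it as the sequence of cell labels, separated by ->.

The 5-move cap with required stops at (2,3), (3,2) leaves no slack for detours.
Route from (4,2): up 1 to (3,2), right 1 to (3,3), up 2 to (1,3), left 1 to (1,2) — 5 moves in all.
Check: all required cells visited; 5 ≤ 5 moves.

(4,2) -> (3,2) -> (3,3) -> (2,3) -> (1,3) -> (1,2)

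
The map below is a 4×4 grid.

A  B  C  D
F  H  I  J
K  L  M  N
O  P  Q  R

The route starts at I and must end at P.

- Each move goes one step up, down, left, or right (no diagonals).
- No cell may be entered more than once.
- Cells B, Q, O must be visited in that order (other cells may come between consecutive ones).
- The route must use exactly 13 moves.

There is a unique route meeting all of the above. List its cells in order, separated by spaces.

The waypoints must appear in the order B, Q, O, with no cell reused.
Route from I: left to H, up to B, 2× right (reaching D), 3× down (reaching R), left to Q, up to M, 2× left (reaching K), down to O, right to P — 13 moves in all.
Check: order respected (B at step 2, Q at step 8, O at step 12); 13 moves as required.

I H B C D J N R Q M L K O P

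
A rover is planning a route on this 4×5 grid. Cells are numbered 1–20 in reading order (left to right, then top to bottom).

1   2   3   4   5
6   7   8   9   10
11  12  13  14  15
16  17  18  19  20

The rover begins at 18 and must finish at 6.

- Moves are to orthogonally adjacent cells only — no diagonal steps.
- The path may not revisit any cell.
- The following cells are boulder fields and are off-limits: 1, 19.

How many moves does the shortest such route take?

4

The Manhattan distance from 18 to 6 is |4−2| + |3−1| = 4, so at least 4 moves are needed.
A route of 4 moves achieves this: 18 → 13 → 8 → 7 → 6.
Since 4 matches the lower bound, it is optimal.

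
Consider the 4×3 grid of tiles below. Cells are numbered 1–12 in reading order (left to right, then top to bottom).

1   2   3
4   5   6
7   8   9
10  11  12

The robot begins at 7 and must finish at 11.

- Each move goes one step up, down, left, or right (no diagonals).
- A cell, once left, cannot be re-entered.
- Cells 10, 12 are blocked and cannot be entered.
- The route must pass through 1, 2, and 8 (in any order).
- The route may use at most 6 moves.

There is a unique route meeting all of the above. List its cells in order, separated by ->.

7 -> 4 -> 1 -> 2 -> 5 -> 8 -> 11

Any route must reach 1, 2, and 8 and still end at 11 within 6 moves, so the order of the required stops is forced.
Route from 7: up 2 to 1, right 1 to 2, down 3 to 11 — 6 moves in all.
Check: all required cells visited; 6 ≤ 6 moves.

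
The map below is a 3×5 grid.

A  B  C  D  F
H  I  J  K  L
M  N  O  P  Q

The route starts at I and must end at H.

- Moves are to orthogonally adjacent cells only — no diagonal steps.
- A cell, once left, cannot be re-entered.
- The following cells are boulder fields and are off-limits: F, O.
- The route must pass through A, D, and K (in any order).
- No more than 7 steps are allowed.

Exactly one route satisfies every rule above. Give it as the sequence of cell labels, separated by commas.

The budget equals the shortest possible length, so every move has to be on a shortest route through the required cells.
Route from I: 2× right (reaching K), up to D, 3× left (reaching A), down to H — 7 moves in all.
Check: all required cells visited; 7 ≤ 7 moves.

I, J, K, D, C, B, A, H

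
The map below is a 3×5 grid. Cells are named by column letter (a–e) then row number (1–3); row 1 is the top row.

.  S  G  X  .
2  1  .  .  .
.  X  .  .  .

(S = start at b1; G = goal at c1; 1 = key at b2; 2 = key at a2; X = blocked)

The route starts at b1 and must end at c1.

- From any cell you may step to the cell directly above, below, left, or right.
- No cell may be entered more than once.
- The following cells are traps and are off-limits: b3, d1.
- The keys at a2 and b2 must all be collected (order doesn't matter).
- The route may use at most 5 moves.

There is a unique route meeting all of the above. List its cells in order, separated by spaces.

The budget equals the shortest possible length, so every move has to be on a shortest route through the required cells.
Route from b1: left to a1, down to a2, 2× right (reaching c2), up to c1 — 5 moves in all.
Check: all required cells visited; 5 ≤ 5 moves.

b1 a1 a2 b2 c2 c1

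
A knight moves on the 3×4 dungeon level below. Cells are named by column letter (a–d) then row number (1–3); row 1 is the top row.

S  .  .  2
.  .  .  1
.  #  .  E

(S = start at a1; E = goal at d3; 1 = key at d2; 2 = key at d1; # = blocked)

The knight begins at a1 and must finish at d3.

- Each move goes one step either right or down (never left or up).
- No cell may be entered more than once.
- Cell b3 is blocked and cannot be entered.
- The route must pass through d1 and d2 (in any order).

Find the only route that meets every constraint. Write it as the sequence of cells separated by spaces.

Moves only go right or down, so the column and row indices never decrease.
Route from a1: 3× right (reaching d1), 2× down (reaching d3) — 5 moves in all.
Check: all required cells visited.

a1 b1 c1 d1 d2 d3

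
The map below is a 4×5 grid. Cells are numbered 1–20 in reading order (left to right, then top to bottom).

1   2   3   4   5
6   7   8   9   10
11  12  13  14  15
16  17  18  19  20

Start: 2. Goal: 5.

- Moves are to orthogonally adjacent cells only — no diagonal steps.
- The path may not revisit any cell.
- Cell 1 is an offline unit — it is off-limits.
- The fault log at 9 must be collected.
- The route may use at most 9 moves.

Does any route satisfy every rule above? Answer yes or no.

One route that works: 2 → 7 → 8 → 9 → 4 → 5.

yes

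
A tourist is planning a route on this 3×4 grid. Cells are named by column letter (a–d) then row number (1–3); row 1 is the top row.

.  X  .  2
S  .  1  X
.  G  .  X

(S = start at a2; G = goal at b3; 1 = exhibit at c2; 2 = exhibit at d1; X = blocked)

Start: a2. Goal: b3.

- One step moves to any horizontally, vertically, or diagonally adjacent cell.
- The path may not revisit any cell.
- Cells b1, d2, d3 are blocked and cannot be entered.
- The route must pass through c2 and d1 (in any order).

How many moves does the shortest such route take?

Any route passes through c2 and d1 in some order between a2 and b3. Summing Chebyshev distances along each leg and taking the cheapest ordering (a2 → c2 → d1 → b3) gives a lower bound of 2 + 1 + 2 = 5 moves.
A route of 5 moves achieves this: a2 → b2 → c1 → d1 → c2 → b3.
Since 5 matches the lower bound, it is optimal.

5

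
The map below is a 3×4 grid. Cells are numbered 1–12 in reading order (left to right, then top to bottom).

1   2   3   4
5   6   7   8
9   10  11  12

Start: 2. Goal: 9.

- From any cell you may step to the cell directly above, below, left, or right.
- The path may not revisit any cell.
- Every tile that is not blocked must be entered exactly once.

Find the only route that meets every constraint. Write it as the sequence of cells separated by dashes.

Need to visit all 12 open cells exactly once, starting at 2 and ending at 9.
Cell 1 has only two open neighbours (5 and 2), so the path must pass straight through it: one of those is the cell it's entered from and the other is where it exits.
Route from 2: left 1 to 1, down 1 to 5, right 2 to 7, up 1 to 3, right 1 to 4, down 2 to 12, left 3 to 9 — 11 moves in all.
Check: all 12 open cells covered.

2 - 1 - 5 - 6 - 7 - 3 - 4 - 8 - 12 - 11 - 10 - 9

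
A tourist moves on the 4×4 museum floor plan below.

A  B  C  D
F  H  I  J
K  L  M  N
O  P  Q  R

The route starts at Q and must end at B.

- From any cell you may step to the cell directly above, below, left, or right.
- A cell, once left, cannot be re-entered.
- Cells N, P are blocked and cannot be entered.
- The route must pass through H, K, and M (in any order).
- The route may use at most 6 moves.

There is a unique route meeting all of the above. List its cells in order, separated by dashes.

The budget equals the shortest possible length, so every move has to be on a shortest route through the required cells.
Route from Q: up to M, 2× left (reaching K), up to F, right to H, up to B — 6 moves in all.
Check: all required cells visited; 6 ≤ 6 moves.

Q - M - L - K - F - H - B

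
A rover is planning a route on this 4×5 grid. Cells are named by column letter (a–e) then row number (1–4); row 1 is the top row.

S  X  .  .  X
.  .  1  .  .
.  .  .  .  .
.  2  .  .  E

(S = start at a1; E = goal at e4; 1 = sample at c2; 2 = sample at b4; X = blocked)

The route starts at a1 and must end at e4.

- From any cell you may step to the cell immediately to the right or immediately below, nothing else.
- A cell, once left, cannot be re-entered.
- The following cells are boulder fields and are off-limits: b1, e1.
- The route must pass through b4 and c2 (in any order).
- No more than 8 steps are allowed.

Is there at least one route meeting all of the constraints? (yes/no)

b4 is below but to the left of c2: going c2 → b4 would need a leftward move and b4 → c2 an upward move, so no right/down-only route can visit both required cells.

no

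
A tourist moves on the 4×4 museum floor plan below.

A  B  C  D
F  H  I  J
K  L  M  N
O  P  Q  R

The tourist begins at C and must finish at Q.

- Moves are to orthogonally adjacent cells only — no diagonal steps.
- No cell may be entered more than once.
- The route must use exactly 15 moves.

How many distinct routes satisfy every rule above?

1

Need simple routes of exactly 15 moves from C to Q (Manhattan distance 3, so 6 moves are spent on a detour and 6 undoing it).
Enumerating: C D J I H B A F K O P L M N R Q.
That gives 1 route.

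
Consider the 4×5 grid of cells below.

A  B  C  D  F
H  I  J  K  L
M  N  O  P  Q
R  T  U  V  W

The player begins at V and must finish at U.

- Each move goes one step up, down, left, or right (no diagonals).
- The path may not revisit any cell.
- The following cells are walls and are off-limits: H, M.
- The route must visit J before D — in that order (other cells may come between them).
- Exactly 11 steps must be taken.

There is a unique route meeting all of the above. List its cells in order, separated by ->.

V -> P -> O -> J -> K -> D -> C -> B -> I -> N -> T -> U

The waypoints must appear in the order J, D, with no cell reused.
Route from V: up 1 to P, left 1 to O, up 1 to J, right 1 to K, up 1 to D, left 2 to B, down 3 to T, right 1 to U — 11 moves in all.
Check: order respected (J at step 3, D at step 5); 11 moves as required.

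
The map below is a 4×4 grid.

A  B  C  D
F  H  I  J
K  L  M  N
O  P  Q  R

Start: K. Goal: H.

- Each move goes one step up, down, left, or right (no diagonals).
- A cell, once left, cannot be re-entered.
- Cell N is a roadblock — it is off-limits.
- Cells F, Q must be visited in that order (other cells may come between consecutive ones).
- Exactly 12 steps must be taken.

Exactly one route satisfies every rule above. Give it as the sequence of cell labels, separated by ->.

K -> F -> A -> B -> C -> D -> J -> I -> M -> Q -> P -> L -> H

The waypoints must appear in the order F, Q, with no cell reused.
Route from K: 2× up (reaching A), 3× right (reaching D), down to J, left to I, 2× down (reaching Q), left to P, 2× up (reaching H) — 12 moves in all.
Check: order respected (F at step 1, Q at step 9); 12 moves as required.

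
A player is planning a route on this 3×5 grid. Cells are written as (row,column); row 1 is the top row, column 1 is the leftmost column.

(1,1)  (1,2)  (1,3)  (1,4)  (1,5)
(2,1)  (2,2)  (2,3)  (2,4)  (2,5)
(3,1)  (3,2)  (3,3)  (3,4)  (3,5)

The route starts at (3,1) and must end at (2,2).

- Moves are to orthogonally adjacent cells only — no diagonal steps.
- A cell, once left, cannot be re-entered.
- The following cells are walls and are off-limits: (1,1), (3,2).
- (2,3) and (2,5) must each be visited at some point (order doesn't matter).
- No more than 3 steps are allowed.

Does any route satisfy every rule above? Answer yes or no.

Every way from (3,1) to (2,5) runs through (2,2) — but (2,2) is where the route must end, so it would be entered once on the way to (2,5) and again at the finish.

no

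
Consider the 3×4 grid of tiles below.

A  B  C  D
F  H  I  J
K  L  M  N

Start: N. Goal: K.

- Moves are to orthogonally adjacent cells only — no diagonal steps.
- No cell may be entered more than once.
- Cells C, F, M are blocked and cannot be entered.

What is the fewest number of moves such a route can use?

The Manhattan distance from N to K is |3−3| + |4−1| = 3, so at least 3 moves are needed.
That bound ignores the blocked cells. Measuring each leg by the fewest moves that actually steer around them (N→K: 5) raises the lower bound to 5.
A route of 5 moves exists: N → J → I → H → L → K.
Since 5 matches that lower bound, it is optimal.

5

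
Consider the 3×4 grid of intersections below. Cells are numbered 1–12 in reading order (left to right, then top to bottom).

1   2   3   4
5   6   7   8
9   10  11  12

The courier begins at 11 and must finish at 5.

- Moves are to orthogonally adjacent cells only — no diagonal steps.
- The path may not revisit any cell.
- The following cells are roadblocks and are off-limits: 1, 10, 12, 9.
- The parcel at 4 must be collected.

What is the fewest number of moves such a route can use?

Any route passes through 4 somewhere between 11 and 5. Summing Manhattan distances along the two legs (11 → 4 → 5) gives a lower bound of 3 + 4 = 7 moves.
A route of 7 moves achieves this: 11 → 7 → 8 → 4 → 3 → 2 → 6 → 5.
Since 7 matches the lower bound, it is optimal.

7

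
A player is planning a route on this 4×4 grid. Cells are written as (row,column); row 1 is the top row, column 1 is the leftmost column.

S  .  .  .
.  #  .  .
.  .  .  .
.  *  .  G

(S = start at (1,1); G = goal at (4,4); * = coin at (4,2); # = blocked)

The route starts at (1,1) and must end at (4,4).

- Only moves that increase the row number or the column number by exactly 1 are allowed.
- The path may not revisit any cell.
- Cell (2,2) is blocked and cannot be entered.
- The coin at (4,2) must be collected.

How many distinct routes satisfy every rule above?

2

A right/down-only route from (1,1) to (4,4) makes exactly 3 down-moves and 3 right-moves in some order.
With no other constraints that would be C(6,3) = 20 routes.
Split at (4,2) and multiply the segment counts (each segment already excludes blocked cells): (1,1)→(4,2): 2; (4,2)→(4,4): 1; product = 2.
That gives 2 routes.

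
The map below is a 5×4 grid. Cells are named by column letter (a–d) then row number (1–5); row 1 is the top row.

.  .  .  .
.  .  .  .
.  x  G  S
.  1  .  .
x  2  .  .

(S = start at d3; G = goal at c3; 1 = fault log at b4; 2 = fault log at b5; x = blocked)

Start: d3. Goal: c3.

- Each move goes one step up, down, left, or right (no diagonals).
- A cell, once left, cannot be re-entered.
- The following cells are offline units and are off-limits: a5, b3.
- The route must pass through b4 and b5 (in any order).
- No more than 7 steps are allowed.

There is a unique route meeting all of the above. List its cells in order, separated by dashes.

The 7-move cap with required stops at b4, b5 leaves no slack for detours.
Route from d3: down 2 to d5, left 2 to b5, up 1 to b4, right 1 to c4, up 1 to c3 — 7 moves in all.
Check: all required cells visited; 7 ≤ 7 moves.

d3 - d4 - d5 - c5 - b5 - b4 - c4 - c3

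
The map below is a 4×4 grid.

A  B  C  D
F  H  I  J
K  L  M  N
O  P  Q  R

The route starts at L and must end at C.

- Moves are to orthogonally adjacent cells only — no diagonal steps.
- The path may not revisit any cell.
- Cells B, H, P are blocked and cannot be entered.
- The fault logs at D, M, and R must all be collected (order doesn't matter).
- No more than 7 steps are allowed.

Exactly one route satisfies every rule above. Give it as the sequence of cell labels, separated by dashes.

L - M - Q - R - N - J - D - C

Any route must reach D, M, and R and still end at C within 7 moves, so the order of the required stops is forced.
Route from L: right to M, down to Q, right to R, 3× up (reaching D), left to C — 7 moves in all.
Check: all required cells visited; 7 ≤ 7 moves.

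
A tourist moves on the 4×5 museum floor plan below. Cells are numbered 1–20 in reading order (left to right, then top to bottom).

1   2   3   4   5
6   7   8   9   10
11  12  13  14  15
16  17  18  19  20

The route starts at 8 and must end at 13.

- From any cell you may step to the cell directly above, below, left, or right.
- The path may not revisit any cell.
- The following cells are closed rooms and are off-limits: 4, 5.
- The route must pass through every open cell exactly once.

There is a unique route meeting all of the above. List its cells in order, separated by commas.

Need to visit all 18 open cells exactly once, starting at 8 and ending at 13.
Cell 20 has only two open neighbours (15 and 19), so the path must pass straight through it: one of those is the cell it's entered from and the other is where it exits.
Route from 8: up 1 to 3, left 2 to 1, down 1 to 6, right 1 to 7, down 1 to 12, left 1 to 11, down 1 to 16, right 4 to 20, up 2 to 10, left 1 to 9, down 1 to 14, left 1 to 13 — 17 moves in all.
Check: all 18 open cells covered.

8, 3, 2, 1, 6, 7, 12, 11, 16, 17, 18, 19, 20, 15, 10, 9, 14, 13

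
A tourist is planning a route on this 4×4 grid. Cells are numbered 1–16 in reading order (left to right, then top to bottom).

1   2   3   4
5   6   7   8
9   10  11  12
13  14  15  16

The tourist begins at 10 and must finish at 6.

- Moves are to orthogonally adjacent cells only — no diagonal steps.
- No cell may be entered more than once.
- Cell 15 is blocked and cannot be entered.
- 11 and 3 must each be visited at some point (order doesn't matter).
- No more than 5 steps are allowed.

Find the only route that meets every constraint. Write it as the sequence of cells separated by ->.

The budget equals the shortest possible length, so every move has to be on a shortest route through the required cells.
Route from 10: right to 11, 2× up (reaching 3), left to 2, down to 6 — 5 moves in all.
Check: all required cells visited; 5 ≤ 5 moves.

10 -> 11 -> 7 -> 3 -> 2 -> 6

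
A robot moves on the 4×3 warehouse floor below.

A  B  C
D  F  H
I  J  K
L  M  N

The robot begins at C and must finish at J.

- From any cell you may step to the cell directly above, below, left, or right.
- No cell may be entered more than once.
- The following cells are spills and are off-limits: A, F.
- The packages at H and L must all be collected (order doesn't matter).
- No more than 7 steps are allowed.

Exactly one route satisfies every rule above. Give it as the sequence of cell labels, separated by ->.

C -> H -> K -> N -> M -> L -> I -> J

The 7-move cap with required stops at H, L leaves no slack for detours.
Route from C: down 3 to N, left 2 to L, up 1 to I, right 1 to J — 7 moves in all.
Check: all required cells visited; 7 ≤ 7 moves.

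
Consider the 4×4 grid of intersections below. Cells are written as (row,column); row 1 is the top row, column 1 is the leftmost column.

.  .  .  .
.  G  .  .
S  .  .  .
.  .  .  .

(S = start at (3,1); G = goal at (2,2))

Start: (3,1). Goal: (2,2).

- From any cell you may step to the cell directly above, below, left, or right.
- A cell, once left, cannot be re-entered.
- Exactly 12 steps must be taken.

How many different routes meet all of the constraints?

32

Need simple routes of exactly 12 moves from (3,1) to (2,2) (Manhattan distance 2, so 5 moves are spent on a detour and 5 undoing it).
Branch systematically from the start, pruning whenever the remaining move budget drops below the Manhattan distance to (2,2) or differs from it in parity. Grouping the completions by first move — via (2,1): 9; via (4,1): 14; via (3,2): 9 — and summing: 9 + 14 + 9 = 32.
That gives 32 routes.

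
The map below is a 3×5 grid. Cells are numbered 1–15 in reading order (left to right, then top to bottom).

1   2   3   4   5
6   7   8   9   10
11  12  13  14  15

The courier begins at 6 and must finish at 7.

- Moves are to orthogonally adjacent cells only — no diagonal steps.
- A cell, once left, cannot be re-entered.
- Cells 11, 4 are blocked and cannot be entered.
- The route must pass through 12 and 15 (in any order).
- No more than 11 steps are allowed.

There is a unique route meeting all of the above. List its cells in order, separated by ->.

6 -> 1 -> 2 -> 3 -> 8 -> 9 -> 10 -> 15 -> 14 -> 13 -> 12 -> 7

The budget equals the shortest possible length, so every move has to be on a shortest route through the required cells.
Route from 6: up 1 to 1, right 2 to 3, down 1 to 8, right 2 to 10, down 1 to 15, left 3 to 12, up 1 to 7 — 11 moves in all.
Check: all required cells visited; 11 ≤ 11 moves.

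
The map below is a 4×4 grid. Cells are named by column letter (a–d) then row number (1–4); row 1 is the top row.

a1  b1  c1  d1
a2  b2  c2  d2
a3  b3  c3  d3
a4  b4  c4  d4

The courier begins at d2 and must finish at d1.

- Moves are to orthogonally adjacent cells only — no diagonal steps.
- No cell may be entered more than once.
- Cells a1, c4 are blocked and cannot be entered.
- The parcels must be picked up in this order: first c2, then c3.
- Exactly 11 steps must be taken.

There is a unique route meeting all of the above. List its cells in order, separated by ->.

The waypoints must appear in the order c2, c3, with no cell reused.
Route from d2: left 1 to c2, down 1 to c3, left 1 to b3, down 1 to b4, left 1 to a4, up 2 to a2, right 1 to b2, up 1 to b1, right 2 to d1 — 11 moves in all.
Check: order respected (c2 at step 1, c3 at step 2); 11 moves as required.

d2 -> c2 -> c3 -> b3 -> b4 -> a4 -> a3 -> a2 -> b2 -> b1 -> c1 -> d1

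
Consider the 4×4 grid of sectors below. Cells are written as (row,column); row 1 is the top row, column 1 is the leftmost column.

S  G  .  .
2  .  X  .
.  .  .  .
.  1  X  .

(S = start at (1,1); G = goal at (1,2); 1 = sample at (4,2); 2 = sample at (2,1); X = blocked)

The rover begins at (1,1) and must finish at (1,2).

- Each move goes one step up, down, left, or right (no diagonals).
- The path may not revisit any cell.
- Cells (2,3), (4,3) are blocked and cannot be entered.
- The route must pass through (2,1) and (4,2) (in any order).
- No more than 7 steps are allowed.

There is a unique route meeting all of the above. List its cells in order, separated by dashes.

(1,1) - (2,1) - (3,1) - (4,1) - (4,2) - (3,2) - (2,2) - (1,2)

The 7-move cap with required stops at (2,1), (4,2) leaves no slack for detours.
Route from (1,1): 3× down (reaching (4,1)), right to (4,2), 3× up (reaching (1,2)) — 7 moves in all.
Check: all required cells visited; 7 ≤ 7 moves.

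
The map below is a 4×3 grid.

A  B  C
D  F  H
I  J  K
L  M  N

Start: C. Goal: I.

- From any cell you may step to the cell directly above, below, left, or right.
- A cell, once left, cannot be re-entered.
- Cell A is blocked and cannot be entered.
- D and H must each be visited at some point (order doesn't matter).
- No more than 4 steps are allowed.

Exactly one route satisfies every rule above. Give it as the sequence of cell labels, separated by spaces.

C H F D I

Any route must reach D and H and still end at I within 4 moves, so the order of the required stops is forced.
Route from C: down 1 to H, left 2 to D, down 1 to I — 4 moves in all.
Check: all required cells visited; 4 ≤ 4 moves.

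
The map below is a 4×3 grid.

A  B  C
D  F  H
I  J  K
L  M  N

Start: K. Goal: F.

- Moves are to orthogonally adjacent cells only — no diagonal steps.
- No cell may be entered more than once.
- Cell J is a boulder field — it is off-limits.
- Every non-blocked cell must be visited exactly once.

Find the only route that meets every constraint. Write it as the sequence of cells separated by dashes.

K - N - M - L - I - D - A - B - C - H - F

Need to visit all 11 open cells exactly once, starting at K and ending at F.
Cell N has only two open neighbours (K and M), so the path must pass straight through it: one of those is the cell it's entered from and the other is where it exits.
Route from K: down 1 to N, left 2 to L, up 3 to A, right 2 to C, down 1 to H, left 1 to F — 10 moves in all.
Check: all 11 open cells covered.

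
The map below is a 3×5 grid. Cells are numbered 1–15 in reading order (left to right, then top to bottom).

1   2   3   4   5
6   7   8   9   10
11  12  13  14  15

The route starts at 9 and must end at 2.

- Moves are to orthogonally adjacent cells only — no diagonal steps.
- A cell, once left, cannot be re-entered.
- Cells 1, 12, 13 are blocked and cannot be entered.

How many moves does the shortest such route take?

3

The Manhattan distance from 9 to 2 is |2−1| + |4−2| = 3, so at least 3 moves are needed.
A route of 3 moves achieves this: 9 → 4 → 3 → 2.
Since 3 matches the lower bound, it is optimal.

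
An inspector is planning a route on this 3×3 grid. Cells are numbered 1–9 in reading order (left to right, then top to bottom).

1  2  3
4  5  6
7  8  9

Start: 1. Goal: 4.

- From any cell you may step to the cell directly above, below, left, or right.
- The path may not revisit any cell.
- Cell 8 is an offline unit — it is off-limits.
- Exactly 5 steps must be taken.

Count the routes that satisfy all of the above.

1

Need simple routes of exactly 5 moves from 1 to 4 (Manhattan distance 1, so 2 moves are spent on a detour and 2 undoing it).
Enumerating: 1 2 3 6 5 4.
That gives 1 route.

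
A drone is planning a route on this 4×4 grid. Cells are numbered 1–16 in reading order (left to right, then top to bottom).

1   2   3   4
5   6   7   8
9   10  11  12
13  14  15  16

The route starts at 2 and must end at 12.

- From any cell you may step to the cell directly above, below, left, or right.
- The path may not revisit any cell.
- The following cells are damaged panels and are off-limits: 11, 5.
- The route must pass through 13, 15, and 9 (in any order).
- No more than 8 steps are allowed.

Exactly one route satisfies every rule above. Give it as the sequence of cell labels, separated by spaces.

Any route must reach 13, 15, and 9 and still end at 12 within 8 moves, so the order of the required stops is forced.
Route from 2: down 2 to 10, left 1 to 9, down 1 to 13, right 3 to 16, up 1 to 12 — 8 moves in all.
Check: all required cells visited; 8 ≤ 8 moves.

2 6 10 9 13 14 15 16 12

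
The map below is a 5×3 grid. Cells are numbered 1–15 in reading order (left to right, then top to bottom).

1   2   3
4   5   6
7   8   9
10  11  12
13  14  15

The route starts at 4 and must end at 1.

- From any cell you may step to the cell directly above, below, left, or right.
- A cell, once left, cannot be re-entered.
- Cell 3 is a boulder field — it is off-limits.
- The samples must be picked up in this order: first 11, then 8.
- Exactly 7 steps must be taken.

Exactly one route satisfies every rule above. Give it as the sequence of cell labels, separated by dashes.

The waypoints must appear in the order 11, 8, with no cell reused.
Route from 4: down 2 to 10, right 1 to 11, up 3 to 2, left 1 to 1 — 7 moves in all.
Check: order respected (11 at step 3, 8 at step 4); 7 moves as required.

4 - 7 - 10 - 11 - 8 - 5 - 2 - 1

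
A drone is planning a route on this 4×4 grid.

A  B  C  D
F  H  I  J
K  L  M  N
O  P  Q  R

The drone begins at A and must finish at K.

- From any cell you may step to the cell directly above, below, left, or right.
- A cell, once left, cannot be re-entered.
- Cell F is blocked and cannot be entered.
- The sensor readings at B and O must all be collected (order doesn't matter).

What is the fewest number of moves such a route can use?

6

Any route passes through B and O in some order between A and K. Summing Manhattan distances along each leg and taking the cheapest ordering (A → B → O → K) gives a lower bound of 1 + 4 + 1 = 6 moves.
A route of 6 moves achieves this: A → B → H → L → P → O → K.
Since 6 matches the lower bound, it is optimal.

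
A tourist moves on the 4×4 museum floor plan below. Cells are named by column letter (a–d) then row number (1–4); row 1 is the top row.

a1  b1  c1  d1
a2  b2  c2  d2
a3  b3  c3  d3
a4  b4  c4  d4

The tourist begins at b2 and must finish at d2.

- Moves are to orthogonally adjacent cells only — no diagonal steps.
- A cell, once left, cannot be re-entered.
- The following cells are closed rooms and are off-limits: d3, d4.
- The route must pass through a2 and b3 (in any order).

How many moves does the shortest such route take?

6

Any route passes through a2 and b3 in some order between b2 and d2. Summing Manhattan distances along each leg and taking the cheapest ordering (b2 → a2 → b3 → d2) gives a lower bound of 1 + 2 + 3 = 6 moves.
A route of 6 moves achieves this: b2 → a2 → a3 → b3 → c3 → c2 → d2.
Since 6 matches the lower bound, it is optimal.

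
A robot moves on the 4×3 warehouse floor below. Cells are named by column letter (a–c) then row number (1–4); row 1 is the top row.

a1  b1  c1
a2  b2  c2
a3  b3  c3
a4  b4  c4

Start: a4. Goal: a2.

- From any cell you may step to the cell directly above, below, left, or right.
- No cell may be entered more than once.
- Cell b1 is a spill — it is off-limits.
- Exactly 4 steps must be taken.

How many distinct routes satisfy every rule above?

3

Need simple routes of exactly 4 moves from a4 to a2 (Manhattan distance 2, so 1 moves are spent on a detour and 1 undoing it).
Enumerating: a4 a3 b3 b2 a2 | a4 b4 b3 b2 a2 | a4 b4 b3 a3 a2.
That gives 3 routes.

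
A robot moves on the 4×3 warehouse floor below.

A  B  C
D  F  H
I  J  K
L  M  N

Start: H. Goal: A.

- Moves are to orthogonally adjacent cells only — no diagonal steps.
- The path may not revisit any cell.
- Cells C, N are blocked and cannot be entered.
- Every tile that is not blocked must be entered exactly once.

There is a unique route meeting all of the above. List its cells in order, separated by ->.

H -> K -> J -> M -> L -> I -> D -> F -> B -> A

Need to visit all 10 open cells exactly once, starting at H and ending at A.
Cell M has only two open neighbours (J and L), so the path must pass straight through it: one of those is the cell it's entered from and the other is where it exits.
Route from H: down to K, left to J, down to M, left to L, 2× up (reaching D), right to F, up to B, left to A — 9 moves in all.
Check: all 10 open cells covered.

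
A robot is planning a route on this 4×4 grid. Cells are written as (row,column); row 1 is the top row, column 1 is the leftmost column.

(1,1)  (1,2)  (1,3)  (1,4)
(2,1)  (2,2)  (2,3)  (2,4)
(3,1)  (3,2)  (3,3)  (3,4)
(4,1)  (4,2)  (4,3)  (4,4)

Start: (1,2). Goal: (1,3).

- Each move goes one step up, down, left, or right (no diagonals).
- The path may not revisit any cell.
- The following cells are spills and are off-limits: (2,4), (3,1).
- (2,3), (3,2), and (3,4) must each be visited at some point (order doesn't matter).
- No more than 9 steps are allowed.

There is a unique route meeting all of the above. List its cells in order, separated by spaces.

(1,2) (2,2) (3,2) (4,2) (4,3) (4,4) (3,4) (3,3) (2,3) (1,3)

The budget equals the shortest possible length, so every move has to be on a shortest route through the required cells.
Route from (1,2): 3× down (reaching (4,2)), 2× right (reaching (4,4)), up to (3,4), left to (3,3), 2× up (reaching (1,3)) — 9 moves in all.
Check: all required cells visited; 9 ≤ 9 moves.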